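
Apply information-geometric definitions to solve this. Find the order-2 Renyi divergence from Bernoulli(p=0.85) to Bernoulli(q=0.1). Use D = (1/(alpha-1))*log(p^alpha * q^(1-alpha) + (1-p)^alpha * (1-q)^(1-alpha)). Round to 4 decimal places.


Renyi divergence of order alpha between Bernoulli distributions:
D = (1/(alpha-1))*log(p^alpha * q^(1-alpha) + (1-p)^alpha * (1-q)^(1-alpha)).
alpha = 2, p = 0.85, q = 0.1.
p^alpha * q^(1-alpha) = 0.85^2 * 0.1^-1 = 7.225.
(1-p)^alpha * (1-q)^(1-alpha) = 0.15^2 * 0.9^-1 = 0.025.
sum = 7.225 + 0.025 = 7.25.
D = (1/1)*log(7.25) = 1.9810

1.9810


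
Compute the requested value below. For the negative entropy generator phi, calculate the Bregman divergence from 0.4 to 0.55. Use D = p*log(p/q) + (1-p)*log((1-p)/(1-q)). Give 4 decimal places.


Bregman divergence with negative entropy generator:
D = p*log(p/q) + (1-p)*log((1-p)/(1-q)).
p = 0.4, q = 0.55.
p*log(p/q) = 0.4*log(0.4/0.55) = -0.127381.
(1-p)*log((1-p)/(1-q)) = 0.6*log(0.6/0.45) = 0.172609.
D = -0.127381 + 0.172609 = 0.0452

0.0452


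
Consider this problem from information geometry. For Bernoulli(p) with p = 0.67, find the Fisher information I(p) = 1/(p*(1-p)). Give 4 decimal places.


For Bernoulli(p), Fisher information is I(p) = 1/(p*(1-p)).
p = 0.67, 1-p = 0.33.
p*(1-p) = 0.2211.
I(p) = 1/0.2211 = 4.5228

4.5228


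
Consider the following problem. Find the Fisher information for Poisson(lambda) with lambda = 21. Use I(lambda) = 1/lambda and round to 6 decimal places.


Fisher information for Poisson: I(lambda) = 1/lambda.
lambda = 21.
I(lambda) = 1/21 = 0.047619

0.047619


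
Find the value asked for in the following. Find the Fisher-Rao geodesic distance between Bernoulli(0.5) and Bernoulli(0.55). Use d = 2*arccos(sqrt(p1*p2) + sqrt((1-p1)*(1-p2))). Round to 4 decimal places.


Geodesic distance on Bernoulli manifold:
d(p1,p2) = 2*arccos(sqrt(p1*p2) + sqrt((1-p1)*(1-p2))).
sqrt(p1*p2) = sqrt(0.5*0.55) = 0.524404.
sqrt((1-p1)*(1-p2)) = sqrt(0.5*0.45) = 0.474342.
arg = 0.524404 + 0.474342 = 0.998746.
d = 2*arccos(0.998746) = 0.1002

0.1002


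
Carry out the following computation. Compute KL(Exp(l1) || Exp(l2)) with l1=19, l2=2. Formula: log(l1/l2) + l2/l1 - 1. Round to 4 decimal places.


KL divergence for exponential family:
KL = log(l1/l2) + l2/l1 - 1.
log(19/2) = 2.251292.
2/19 = 0.105263.
KL = 2.251292 + 0.105263 - 1 = 1.3566

1.3566


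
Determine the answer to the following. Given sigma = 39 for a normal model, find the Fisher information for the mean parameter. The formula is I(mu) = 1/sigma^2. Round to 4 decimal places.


The Fisher information for the mean of a normal distribution is I(mu) = 1/sigma^2.
sigma = 39, so sigma^2 = 1521.
I(mu) = 1/1521 = 0.0007

0.0007


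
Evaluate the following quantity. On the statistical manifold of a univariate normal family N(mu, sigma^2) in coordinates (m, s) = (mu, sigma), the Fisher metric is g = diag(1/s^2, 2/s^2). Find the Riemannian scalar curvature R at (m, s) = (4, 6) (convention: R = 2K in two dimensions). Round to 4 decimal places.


The metric has the form g = (A dm^2 + B ds^2)/s^2 with A = 1, B = 2.
Substitute u = sqrt(A/B)*m: g = B*(du^2 + ds^2)/s^2, i.e. B times the
Poincare upper half-plane metric, which has constant Gaussian curvature -1.
Scaling a 2D metric by a constant c divides the Gaussian curvature by c,
so K = -1/B = -1/(2) = -0.5000 everywhere (the point (m, s) = (4, 6) is irrelevant:
the curvature is constant).
Scalar curvature in dimension 2: R = 2K = -2/(2) = -1.0000.

-1.0000


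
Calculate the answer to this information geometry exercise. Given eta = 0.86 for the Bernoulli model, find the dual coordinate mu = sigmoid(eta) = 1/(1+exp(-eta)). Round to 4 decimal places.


Dual coordinate (expectation parameter) for Bernoulli:
mu = 1/(1+exp(-eta)).
eta = 0.86.
exp(-eta) = exp(-0.86) = 0.423162.
mu = 1/(1+0.423162) = 0.7027

0.7027


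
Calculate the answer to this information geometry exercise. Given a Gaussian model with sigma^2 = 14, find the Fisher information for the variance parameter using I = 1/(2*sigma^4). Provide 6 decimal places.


Fisher information for variance: I(sigma^2) = 1/(2*sigma^4).
sigma^2 = 14, so sigma^4 = 196.
I = 1/(2*196) = 1/392 = 0.002551

0.002551


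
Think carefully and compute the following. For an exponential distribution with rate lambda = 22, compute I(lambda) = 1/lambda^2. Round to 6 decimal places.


Fisher information for exponential: I(lambda) = 1/lambda^2.
lambda = 22, lambda^2 = 484.
I = 1/484 = 0.002066

0.002066


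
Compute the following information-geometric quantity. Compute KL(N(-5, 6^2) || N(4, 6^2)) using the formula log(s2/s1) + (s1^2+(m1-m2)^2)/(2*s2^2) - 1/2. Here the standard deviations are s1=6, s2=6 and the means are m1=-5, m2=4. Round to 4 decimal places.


KL divergence between normal distributions:
KL = log(s2/s1) + (s1^2 + (m1-m2)^2)/(2*s2^2) - 1/2.
log(6/6) = 0.0.
(6^2 + (-5-4)^2)/(2*6^2) = (36 + 81)/72 = 1.625.
KL = 0.0 + 1.625 - 0.5 = 1.1250

1.1250


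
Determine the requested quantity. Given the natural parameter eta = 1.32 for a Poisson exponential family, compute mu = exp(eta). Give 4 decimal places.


Expectation parameter for Poisson exponential family:
mu = exp(eta).
eta = 1.32.
mu = exp(1.32) = 3.7434

3.7434


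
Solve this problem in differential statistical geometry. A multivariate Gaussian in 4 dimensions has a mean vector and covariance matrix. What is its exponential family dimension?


Exponential family dimension calculation:
For 4-dim MVN: mean has 4 params, covariance has 4*5/2 = 10 unique entries.
Total dim = 4 + 10 = 14.

14


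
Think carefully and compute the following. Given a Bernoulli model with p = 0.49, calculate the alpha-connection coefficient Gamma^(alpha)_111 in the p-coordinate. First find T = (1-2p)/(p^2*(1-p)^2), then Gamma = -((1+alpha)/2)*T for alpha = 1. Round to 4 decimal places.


Skewness (Amari-Chentsov) tensor: T = (1-2p)/(p^2*(1-p)^2).
p = 0.49, 1-2p = 0.02, p^2 = 0.2401, (1-p)^2 = 0.2601.
T = 0.02/(0.2401 * 0.2601) = 0.320256.
In the p-coordinate, Gamma^(alpha) = Gamma^(0) - (alpha/2)*T with Gamma^(0) = (1/2)*g'(p) = -T/2,
so Gamma^(alpha) = -((1+alpha)/2)*T.
alpha = 1, -(1+alpha)/2 = -1.0.
Gamma = -1.0 * 0.320256 = -0.3203

-0.3203


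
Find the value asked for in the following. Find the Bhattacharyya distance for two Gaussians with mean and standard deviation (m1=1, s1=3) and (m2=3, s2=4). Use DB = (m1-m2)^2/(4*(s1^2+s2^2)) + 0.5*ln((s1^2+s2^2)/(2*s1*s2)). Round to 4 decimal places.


Bhattacharyya distance between two Gaussians:
DB = (m1-m2)^2/(4*(s1^2+s2^2)) + (1/2)*ln((s1^2+s2^2)/(2*s1*s2)).
(m1-m2)^2 = (-2)^2 = 4.
s1^2+s2^2 = 9 + 16 = 25.
term1 = 4/100 = 0.04.
term2 = 0.5*ln(25/24.0) = 0.020411.
DB = 0.04 + 0.020411 = 0.0604

0.0604


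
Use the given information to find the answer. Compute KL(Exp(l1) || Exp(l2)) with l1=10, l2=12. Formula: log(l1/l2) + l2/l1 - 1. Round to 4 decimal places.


KL divergence for exponential family:
KL = log(l1/l2) + l2/l1 - 1.
log(10/12) = -0.182322.
12/10 = 1.2.
KL = -0.182322 + 1.2 - 1 = 0.0177

0.0177


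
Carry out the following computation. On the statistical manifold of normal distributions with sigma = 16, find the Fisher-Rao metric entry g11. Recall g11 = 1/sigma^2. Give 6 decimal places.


For the 2-parameter normal family, the Fisher metric has:
  g11 = 1/sigma^2, g22 = 2/sigma^2.
sigma = 16, sigma^2 = 256.
g11 = 0.003906

0.003906


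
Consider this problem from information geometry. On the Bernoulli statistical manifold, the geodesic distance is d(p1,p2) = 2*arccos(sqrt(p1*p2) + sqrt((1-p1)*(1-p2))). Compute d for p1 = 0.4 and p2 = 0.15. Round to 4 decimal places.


Geodesic distance on Bernoulli manifold:
d(p1,p2) = 2*arccos(sqrt(p1*p2) + sqrt((1-p1)*(1-p2))).
sqrt(p1*p2) = sqrt(0.4*0.15) = 0.244949.
sqrt((1-p1)*(1-p2)) = sqrt(0.6*0.85) = 0.714143.
arg = 0.244949 + 0.714143 = 0.959092.
d = 2*arccos(0.959092) = 0.5740

0.5740


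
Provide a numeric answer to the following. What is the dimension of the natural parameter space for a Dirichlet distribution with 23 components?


Exponential family dimension calculation:
Dirichlet with 23 components has 23 natural parameters.

23


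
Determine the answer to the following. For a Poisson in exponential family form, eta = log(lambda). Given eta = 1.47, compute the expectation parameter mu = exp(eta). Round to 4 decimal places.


Expectation parameter for Poisson exponential family:
mu = exp(eta).
eta = 1.47.
mu = exp(1.47) = 4.3492

4.3492


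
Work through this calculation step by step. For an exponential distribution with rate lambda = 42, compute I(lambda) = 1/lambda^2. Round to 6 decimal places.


Fisher information for exponential: I(lambda) = 1/lambda^2.
lambda = 42, lambda^2 = 1764.
I = 1/1764 = 0.000567

0.000567


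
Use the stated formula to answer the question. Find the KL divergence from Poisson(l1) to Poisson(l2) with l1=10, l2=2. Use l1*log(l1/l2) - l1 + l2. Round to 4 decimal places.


KL divergence for Poisson:
KL = l1*log(l1/l2) - l1 + l2.
l1 = 10, l2 = 2.
log(10/2) = 1.609438.
l1*log(l1/l2) = 10 * 1.609438 = 16.094379.
KL = 16.094379 - 10 + 2 = 8.0944

8.0944


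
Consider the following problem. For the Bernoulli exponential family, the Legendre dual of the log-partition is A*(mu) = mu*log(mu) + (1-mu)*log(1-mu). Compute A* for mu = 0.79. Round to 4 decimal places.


Legendre transform for Bernoulli:
A*(mu) = mu*log(mu) + (1-mu)*log(1-mu).
mu = 0.79, 1-mu = 0.21.
mu*log(mu) = 0.79*log(0.79) = -0.186221.
(1-mu)*log(1-mu) = 0.21*log(0.21) = -0.327736.
A* = -0.186221 + -0.327736 = -0.5140

-0.5140


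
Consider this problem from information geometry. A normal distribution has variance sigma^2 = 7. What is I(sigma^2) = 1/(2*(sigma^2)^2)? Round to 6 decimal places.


Fisher information for variance: I(sigma^2) = 1/(2*sigma^4).
sigma^2 = 7, so sigma^4 = 49.
I = 1/(2*49) = 1/98 = 0.010204

0.010204


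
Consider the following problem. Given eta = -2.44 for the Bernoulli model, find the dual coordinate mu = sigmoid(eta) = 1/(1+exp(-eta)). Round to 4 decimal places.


Dual coordinate (expectation parameter) for Bernoulli:
mu = 1/(1+exp(-eta)).
eta = -2.44.
exp(-eta) = exp(2.44) = 11.473041.
mu = 1/(1+11.473041) = 0.0802

0.0802


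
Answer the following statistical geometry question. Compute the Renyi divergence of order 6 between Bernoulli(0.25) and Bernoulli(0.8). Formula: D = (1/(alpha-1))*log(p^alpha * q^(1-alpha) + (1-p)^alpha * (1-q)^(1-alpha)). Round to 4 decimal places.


Renyi divergence of order alpha between Bernoulli distributions:
D = (1/(alpha-1))*log(p^alpha * q^(1-alpha) + (1-p)^alpha * (1-q)^(1-alpha)).
alpha = 6, p = 0.25, q = 0.8.
p^alpha * q^(1-alpha) = 0.25^6 * 0.8^-5 = 0.000745.
(1-p)^alpha * (1-q)^(1-alpha) = 0.75^6 * 0.2^-5 = 556.182861.
sum = 0.000745 + 556.182861 = 556.183606.
D = (1/5)*log(556.183606) = 1.2642

1.2642


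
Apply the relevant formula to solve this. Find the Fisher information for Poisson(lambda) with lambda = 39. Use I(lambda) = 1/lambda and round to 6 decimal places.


Fisher information for Poisson: I(lambda) = 1/lambda.
lambda = 39.
I(lambda) = 1/39 = 0.025641

0.025641


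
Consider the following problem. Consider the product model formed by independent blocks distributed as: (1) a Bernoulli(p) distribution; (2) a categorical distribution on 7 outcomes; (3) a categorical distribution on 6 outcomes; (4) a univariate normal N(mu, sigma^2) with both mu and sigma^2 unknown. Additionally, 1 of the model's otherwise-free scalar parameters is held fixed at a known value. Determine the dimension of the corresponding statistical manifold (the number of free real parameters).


The dimension of a statistical manifold equals the number of free
(independent) real parameters of the model. For a product of independent
blocks the parameter counts add.
- Bernoulli (p): 1.
- categorical on 7 outcomes (probabilities sum to 1): 7-1 = 6.
- categorical on 6 outcomes (probabilities sum to 1): 6-1 = 5.
- normal (mu, sigma^2): 2.
Total = 1 + 6 + 5 + 2 = 14.
1 parameter(s) fixed at known values: 14 - 1 = 13.
Dimension = 13

13


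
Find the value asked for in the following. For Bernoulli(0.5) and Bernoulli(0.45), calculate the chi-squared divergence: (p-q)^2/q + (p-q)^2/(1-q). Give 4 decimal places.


Chi-squared divergence between Bernoulli distributions:
chi^2 = (p-q)^2/q + (p-q)^2/(1-q).
p = 0.5, q = 0.45, p-q = 0.05.
(p-q)^2 = 0.0025.
term1 = 0.0025/0.45 = 0.005556.
term2 = 0.0025/0.55 = 0.004545.
chi^2 = 0.005556 + 0.004545 = 0.0101

0.0101


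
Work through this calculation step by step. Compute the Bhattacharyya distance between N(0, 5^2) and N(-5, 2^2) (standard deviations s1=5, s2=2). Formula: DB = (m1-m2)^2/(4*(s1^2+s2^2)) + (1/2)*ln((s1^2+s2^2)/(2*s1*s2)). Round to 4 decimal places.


Bhattacharyya distance between two Gaussians:
DB = (m1-m2)^2/(4*(s1^2+s2^2)) + (1/2)*ln((s1^2+s2^2)/(2*s1*s2)).
(m1-m2)^2 = (5)^2 = 25.
s1^2+s2^2 = 25 + 4 = 29.
term1 = 25/116 = 0.215517.
term2 = 0.5*ln(29/20.0) = 0.185782.
DB = 0.215517 + 0.185782 = 0.4013

0.4013


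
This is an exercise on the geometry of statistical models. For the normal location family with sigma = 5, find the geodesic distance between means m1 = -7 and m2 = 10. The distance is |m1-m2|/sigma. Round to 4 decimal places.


On the fixed-variance normal subfamily, geodesic distance = |m1-m2|/sigma.
|-7 - 10| = 17.
sigma = 5.
d = 17/5 = 3.4000

3.4000


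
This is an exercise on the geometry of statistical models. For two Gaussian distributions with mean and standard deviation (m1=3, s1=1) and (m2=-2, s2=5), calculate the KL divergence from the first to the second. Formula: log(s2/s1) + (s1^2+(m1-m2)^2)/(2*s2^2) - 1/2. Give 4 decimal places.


KL divergence between normal distributions:
KL = log(s2/s1) + (s1^2 + (m1-m2)^2)/(2*s2^2) - 1/2.
log(5/1) = 1.609438.
(1^2 + (3--2)^2)/(2*5^2) = (1 + 25)/50 = 0.52.
KL = 1.609438 + 0.52 - 0.5 = 1.6294

1.6294


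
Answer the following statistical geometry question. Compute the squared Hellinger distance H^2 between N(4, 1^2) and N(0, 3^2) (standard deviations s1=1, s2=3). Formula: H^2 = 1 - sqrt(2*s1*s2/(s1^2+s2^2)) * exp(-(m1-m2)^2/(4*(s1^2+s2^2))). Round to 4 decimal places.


Squared Hellinger distance for Gaussians:
H^2 = 1 - sqrt(2*s1*s2/(s1^2+s2^2)) * exp(-(m1-m2)^2/(4*(s1^2+s2^2))).
s1^2 = 1, s2^2 = 9, s1^2+s2^2 = 10.
sqrt(2*1*3/(10)) = 0.774597.
(m1-m2)^2 = (4)^2 = 16.
exp(-16/(4*10)) = exp(-0.4) = 0.67032.
H^2 = 1 - 0.774597*0.67032 = 0.4808

0.4808


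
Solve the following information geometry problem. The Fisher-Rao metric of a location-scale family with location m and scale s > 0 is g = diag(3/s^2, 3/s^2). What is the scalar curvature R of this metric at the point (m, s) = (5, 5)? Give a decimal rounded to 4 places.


The metric has the form g = (A dm^2 + B ds^2)/s^2 with A = 3, B = 3.
Substitute u = sqrt(A/B)*m: g = B*(du^2 + ds^2)/s^2, i.e. B times the
Poincare upper half-plane metric, which has constant Gaussian curvature -1.
Scaling a 2D metric by a constant c divides the Gaussian curvature by c,
so K = -1/B = -1/(3) = -0.3333 everywhere (the point (m, s) = (5, 5) is irrelevant:
the curvature is constant).
Scalar curvature in dimension 2: R = 2K = -2/(3) = -0.6667.

-0.6667


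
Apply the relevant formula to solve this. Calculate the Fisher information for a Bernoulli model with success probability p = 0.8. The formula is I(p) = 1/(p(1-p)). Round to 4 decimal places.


For Bernoulli(p), Fisher information is I(p) = 1/(p*(1-p)).
p = 0.8, 1-p = 0.2.
p*(1-p) = 0.16.
I(p) = 1/0.16 = 6.2500

6.2500


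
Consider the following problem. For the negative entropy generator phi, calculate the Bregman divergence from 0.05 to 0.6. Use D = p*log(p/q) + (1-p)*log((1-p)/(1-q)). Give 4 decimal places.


Bregman divergence with negative entropy generator:
D = p*log(p/q) + (1-p)*log((1-p)/(1-q)).
p = 0.05, q = 0.6.
p*log(p/q) = 0.05*log(0.05/0.6) = -0.124245.
(1-p)*log((1-p)/(1-q)) = 0.95*log(0.95/0.4) = 0.821748.
D = -0.124245 + 0.821748 = 0.6975

0.6975


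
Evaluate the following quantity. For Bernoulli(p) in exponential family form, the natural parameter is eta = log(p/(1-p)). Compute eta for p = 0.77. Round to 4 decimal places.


Natural parameter for Bernoulli: eta = log(p/(1-p)).
p = 0.77, 1-p = 0.23.
p/(1-p) = 3.347826.
eta = log(3.347826) = 1.2083

1.2083


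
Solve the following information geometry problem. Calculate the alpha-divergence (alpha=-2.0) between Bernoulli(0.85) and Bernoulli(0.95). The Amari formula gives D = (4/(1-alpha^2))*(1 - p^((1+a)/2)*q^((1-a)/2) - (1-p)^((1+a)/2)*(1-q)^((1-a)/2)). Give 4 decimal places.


Amari alpha-divergence:
D = (4/(1-alpha^2))*(1 - p^((1+a)/2)*q^((1-a)/2) - (1-p)^((1+a)/2)*(1-q)^((1-a)/2)).
alpha = -2.0, p = 0.85, q = 0.95.
e1 = (1+alpha)/2 = -0.5, e2 = (1-alpha)/2 = 1.5.
t1 = p^e1 * q^e2 = 0.85^-0.5 * 0.95^1.5 = 1.004329.
t2 = (1-p)^e1 * (1-q)^e2 = 0.15^-0.5 * 0.05^1.5 = 0.028868.
4/(1-alpha^2) = -1.333333.
D = -1.333333*(1 - 1.004329 - 0.028868) = 0.0443

0.0443


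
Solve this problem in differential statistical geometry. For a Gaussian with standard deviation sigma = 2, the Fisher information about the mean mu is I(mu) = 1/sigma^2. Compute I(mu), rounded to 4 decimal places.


The Fisher information for the mean of a normal distribution is I(mu) = 1/sigma^2.
sigma = 2, so sigma^2 = 4.
I(mu) = 1/4 = 0.2500

0.2500


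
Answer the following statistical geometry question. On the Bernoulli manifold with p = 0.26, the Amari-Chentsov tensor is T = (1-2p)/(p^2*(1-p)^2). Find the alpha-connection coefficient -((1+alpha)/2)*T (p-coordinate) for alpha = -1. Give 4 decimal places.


Skewness (Amari-Chentsov) tensor: T = (1-2p)/(p^2*(1-p)^2).
p = 0.26, 1-2p = 0.48, p^2 = 0.0676, (1-p)^2 = 0.5476.
T = 0.48/(0.0676 * 0.5476) = 12.966749.
In the p-coordinate, Gamma^(alpha) = Gamma^(0) - (alpha/2)*T with Gamma^(0) = (1/2)*g'(p) = -T/2,
so Gamma^(alpha) = -((1+alpha)/2)*T.
alpha = -1, -(1+alpha)/2 = 0.0.
Gamma = 0.0 * 12.966749 = 0.0000

0.0000


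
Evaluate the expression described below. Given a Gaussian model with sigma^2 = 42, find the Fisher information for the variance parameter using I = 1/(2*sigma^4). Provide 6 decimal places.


Fisher information for variance: I(sigma^2) = 1/(2*sigma^4).
sigma^2 = 42, so sigma^4 = 1764.
I = 1/(2*1764) = 1/3528 = 0.000283

0.000283


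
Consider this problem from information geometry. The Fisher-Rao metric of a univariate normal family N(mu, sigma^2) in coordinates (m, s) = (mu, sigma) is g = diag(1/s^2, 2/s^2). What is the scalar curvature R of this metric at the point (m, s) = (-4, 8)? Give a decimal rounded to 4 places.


The metric has the form g = (A dm^2 + B ds^2)/s^2 with A = 1, B = 2.
Substitute u = sqrt(A/B)*m: g = B*(du^2 + ds^2)/s^2, i.e. B times the
Poincare upper half-plane metric, which has constant Gaussian curvature -1.
Scaling a 2D metric by a constant c divides the Gaussian curvature by c,
so K = -1/B = -1/(2) = -0.5000 everywhere (the point (m, s) = (-4, 8) is irrelevant:
the curvature is constant).
Scalar curvature in dimension 2: R = 2K = -2/(2) = -1.0000.

-1.0000


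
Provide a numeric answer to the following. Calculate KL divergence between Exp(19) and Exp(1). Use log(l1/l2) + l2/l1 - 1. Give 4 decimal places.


KL divergence for exponential family:
KL = log(l1/l2) + l2/l1 - 1.
log(19/1) = 2.944439.
1/19 = 0.052632.
KL = 2.944439 + 0.052632 - 1 = 1.9971

1.9971


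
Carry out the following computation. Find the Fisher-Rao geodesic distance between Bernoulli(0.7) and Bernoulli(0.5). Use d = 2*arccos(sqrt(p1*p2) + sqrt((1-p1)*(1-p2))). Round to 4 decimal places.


Geodesic distance on Bernoulli manifold:
d(p1,p2) = 2*arccos(sqrt(p1*p2) + sqrt((1-p1)*(1-p2))).
sqrt(p1*p2) = sqrt(0.7*0.5) = 0.591608.
sqrt((1-p1)*(1-p2)) = sqrt(0.3*0.5) = 0.387298.
arg = 0.591608 + 0.387298 = 0.978906.
d = 2*arccos(0.978906) = 0.4115

0.4115


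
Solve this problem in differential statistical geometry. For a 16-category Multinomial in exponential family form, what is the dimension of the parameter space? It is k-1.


Exponential family dimension calculation:
For Multinomial with k=16 categories, dim = k-1 = 15.

15


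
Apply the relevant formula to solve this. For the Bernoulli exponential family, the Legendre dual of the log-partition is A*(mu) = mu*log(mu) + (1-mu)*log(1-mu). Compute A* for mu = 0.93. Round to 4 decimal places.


Legendre transform for Bernoulli:
A*(mu) = mu*log(mu) + (1-mu)*log(1-mu).
mu = 0.93, 1-mu = 0.07.
mu*log(mu) = 0.93*log(0.93) = -0.067491.
(1-mu)*log(1-mu) = 0.07*log(0.07) = -0.186148.
A* = -0.067491 + -0.186148 = -0.2536

-0.2536


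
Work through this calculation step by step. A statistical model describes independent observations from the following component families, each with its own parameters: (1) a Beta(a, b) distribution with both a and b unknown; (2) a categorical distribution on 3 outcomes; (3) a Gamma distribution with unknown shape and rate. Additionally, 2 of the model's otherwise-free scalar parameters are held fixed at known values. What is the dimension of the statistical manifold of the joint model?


The dimension of a statistical manifold equals the number of free
(independent) real parameters of the model. For a product of independent
blocks the parameter counts add.
- Beta (a, b): 2.
- categorical on 3 outcomes (probabilities sum to 1): 3-1 = 2.
- Gamma (shape, rate): 2.
Total = 2 + 2 + 2 = 6.
2 parameter(s) fixed at known values: 6 - 2 = 4.
Dimension = 4

4


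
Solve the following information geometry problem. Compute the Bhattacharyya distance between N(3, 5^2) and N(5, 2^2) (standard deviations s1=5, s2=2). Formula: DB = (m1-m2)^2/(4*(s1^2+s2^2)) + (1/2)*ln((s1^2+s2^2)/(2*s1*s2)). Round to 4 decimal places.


Bhattacharyya distance between two Gaussians:
DB = (m1-m2)^2/(4*(s1^2+s2^2)) + (1/2)*ln((s1^2+s2^2)/(2*s1*s2)).
(m1-m2)^2 = (-2)^2 = 4.
s1^2+s2^2 = 25 + 4 = 29.
term1 = 4/116 = 0.034483.
term2 = 0.5*ln(29/20.0) = 0.185782.
DB = 0.034483 + 0.185782 = 0.2203

0.2203


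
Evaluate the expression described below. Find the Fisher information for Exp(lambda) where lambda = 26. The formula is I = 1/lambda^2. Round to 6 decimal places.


Fisher information for exponential: I(lambda) = 1/lambda^2.
lambda = 26, lambda^2 = 676.
I = 1/676 = 0.001479

0.001479


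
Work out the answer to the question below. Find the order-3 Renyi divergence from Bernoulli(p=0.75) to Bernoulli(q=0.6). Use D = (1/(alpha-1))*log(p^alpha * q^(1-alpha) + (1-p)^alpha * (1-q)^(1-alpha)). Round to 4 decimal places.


Renyi divergence of order alpha between Bernoulli distributions:
D = (1/(alpha-1))*log(p^alpha * q^(1-alpha) + (1-p)^alpha * (1-q)^(1-alpha)).
alpha = 3, p = 0.75, q = 0.6.
p^alpha * q^(1-alpha) = 0.75^3 * 0.6^-2 = 1.171875.
(1-p)^alpha * (1-q)^(1-alpha) = 0.25^3 * 0.4^-2 = 0.097656.
sum = 1.171875 + 0.097656 = 1.269531.
D = (1/2)*log(1.269531) = 0.1193

0.1193


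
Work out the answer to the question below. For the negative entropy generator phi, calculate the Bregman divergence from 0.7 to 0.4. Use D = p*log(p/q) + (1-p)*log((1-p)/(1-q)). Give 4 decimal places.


Bregman divergence with negative entropy generator:
D = p*log(p/q) + (1-p)*log((1-p)/(1-q)).
p = 0.7, q = 0.4.
p*log(p/q) = 0.7*log(0.7/0.4) = 0.391731.
(1-p)*log((1-p)/(1-q)) = 0.3*log(0.3/0.6) = -0.207944.
D = 0.391731 + -0.207944 = 0.1838

0.1838


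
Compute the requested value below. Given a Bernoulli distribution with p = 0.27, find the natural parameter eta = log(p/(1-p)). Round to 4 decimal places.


Natural parameter for Bernoulli: eta = log(p/(1-p)).
p = 0.27, 1-p = 0.73.
p/(1-p) = 0.369863.
eta = log(0.369863) = -0.9946

-0.9946


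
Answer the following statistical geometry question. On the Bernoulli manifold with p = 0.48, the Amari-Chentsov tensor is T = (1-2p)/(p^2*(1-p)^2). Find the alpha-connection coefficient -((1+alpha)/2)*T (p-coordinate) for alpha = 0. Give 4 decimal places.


Skewness (Amari-Chentsov) tensor: T = (1-2p)/(p^2*(1-p)^2).
p = 0.48, 1-2p = 0.04, p^2 = 0.2304, (1-p)^2 = 0.2704.
T = 0.04/(0.2304 * 0.2704) = 0.642053.
In the p-coordinate, Gamma^(alpha) = Gamma^(0) - (alpha/2)*T with Gamma^(0) = (1/2)*g'(p) = -T/2,
so Gamma^(alpha) = -((1+alpha)/2)*T.
alpha = 0, -(1+alpha)/2 = -0.5.
Gamma = -0.5 * 0.642053 = -0.3210

-0.3210


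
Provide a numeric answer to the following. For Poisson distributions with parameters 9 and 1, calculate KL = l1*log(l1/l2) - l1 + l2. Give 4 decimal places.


KL divergence for Poisson:
KL = l1*log(l1/l2) - l1 + l2.
l1 = 9, l2 = 1.
log(9/1) = 2.197225.
l1*log(l1/l2) = 9 * 2.197225 = 19.775021.
KL = 19.775021 - 9 + 1 = 11.7750

11.7750


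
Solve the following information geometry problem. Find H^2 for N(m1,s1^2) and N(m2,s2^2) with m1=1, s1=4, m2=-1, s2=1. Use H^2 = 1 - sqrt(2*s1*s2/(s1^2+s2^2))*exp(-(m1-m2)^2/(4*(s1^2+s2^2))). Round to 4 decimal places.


Squared Hellinger distance for Gaussians:
H^2 = 1 - sqrt(2*s1*s2/(s1^2+s2^2)) * exp(-(m1-m2)^2/(4*(s1^2+s2^2))).
s1^2 = 16, s2^2 = 1, s1^2+s2^2 = 17.
sqrt(2*4*1/(17)) = 0.685994.
(m1-m2)^2 = (2)^2 = 4.
exp(-4/(4*17)) = exp(-0.058824) = 0.942873.
H^2 = 1 - 0.685994*0.942873 = 0.3532

0.3532


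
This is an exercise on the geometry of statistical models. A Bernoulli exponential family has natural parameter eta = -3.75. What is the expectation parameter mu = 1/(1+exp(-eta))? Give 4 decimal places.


Dual coordinate (expectation parameter) for Bernoulli:
mu = 1/(1+exp(-eta)).
eta = -3.75.
exp(-eta) = exp(3.75) = 42.521082.
mu = 1/(1+42.521082) = 0.0230

0.0230


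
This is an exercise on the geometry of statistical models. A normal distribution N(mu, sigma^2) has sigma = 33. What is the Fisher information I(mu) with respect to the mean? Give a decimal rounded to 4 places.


The Fisher information for the mean of a normal distribution is I(mu) = 1/sigma^2.
sigma = 33, so sigma^2 = 1089.
I(mu) = 1/1089 = 0.0009

0.0009


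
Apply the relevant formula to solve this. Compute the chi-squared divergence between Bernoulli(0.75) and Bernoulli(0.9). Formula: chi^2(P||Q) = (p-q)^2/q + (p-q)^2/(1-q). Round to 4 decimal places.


Chi-squared divergence between Bernoulli distributions:
chi^2 = (p-q)^2/q + (p-q)^2/(1-q).
p = 0.75, q = 0.9, p-q = -0.15.
(p-q)^2 = 0.0225.
term1 = 0.0225/0.9 = 0.025.
term2 = 0.0225/0.1 = 0.225.
chi^2 = 0.025 + 0.225 = 0.2500

0.2500


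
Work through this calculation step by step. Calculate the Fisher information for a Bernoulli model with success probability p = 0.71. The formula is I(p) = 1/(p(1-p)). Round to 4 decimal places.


For Bernoulli(p), Fisher information is I(p) = 1/(p*(1-p)).
p = 0.71, 1-p = 0.29.
p*(1-p) = 0.2059.
I(p) = 1/0.2059 = 4.8567

4.8567


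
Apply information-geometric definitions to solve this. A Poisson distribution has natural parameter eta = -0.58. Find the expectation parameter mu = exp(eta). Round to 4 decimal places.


Expectation parameter for Poisson exponential family:
mu = exp(eta).
eta = -0.58.
mu = exp(-0.58) = 0.5599

0.5599


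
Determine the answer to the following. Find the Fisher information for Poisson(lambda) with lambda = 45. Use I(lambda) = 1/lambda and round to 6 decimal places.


Fisher information for Poisson: I(lambda) = 1/lambda.
lambda = 45.
I(lambda) = 1/45 = 0.022222

0.022222


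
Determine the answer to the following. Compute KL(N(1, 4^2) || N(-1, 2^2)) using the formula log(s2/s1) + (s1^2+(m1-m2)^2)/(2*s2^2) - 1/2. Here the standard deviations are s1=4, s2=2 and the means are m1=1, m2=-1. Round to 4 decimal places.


KL divergence between normal distributions:
KL = log(s2/s1) + (s1^2 + (m1-m2)^2)/(2*s2^2) - 1/2.
log(2/4) = -0.693147.
(4^2 + (1--1)^2)/(2*2^2) = (16 + 4)/8 = 2.5.
KL = -0.693147 + 2.5 - 0.5 = 1.3069

1.3069


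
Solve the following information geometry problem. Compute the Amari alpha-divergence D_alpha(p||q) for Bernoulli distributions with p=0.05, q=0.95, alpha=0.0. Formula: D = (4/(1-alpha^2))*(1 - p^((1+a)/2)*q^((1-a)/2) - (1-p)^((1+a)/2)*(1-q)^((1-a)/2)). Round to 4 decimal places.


Amari alpha-divergence:
D = (4/(1-alpha^2))*(1 - p^((1+a)/2)*q^((1-a)/2) - (1-p)^((1+a)/2)*(1-q)^((1-a)/2)).
alpha = 0.0, p = 0.05, q = 0.95.
e1 = (1+alpha)/2 = 0.5, e2 = (1-alpha)/2 = 0.5.
t1 = p^e1 * q^e2 = 0.05^0.5 * 0.95^0.5 = 0.217945.
t2 = (1-p)^e1 * (1-q)^e2 = 0.95^0.5 * 0.05^0.5 = 0.217945.
4/(1-alpha^2) = 4.0.
D = 4.0*(1 - 0.217945 - 0.217945) = 2.2564

2.2564


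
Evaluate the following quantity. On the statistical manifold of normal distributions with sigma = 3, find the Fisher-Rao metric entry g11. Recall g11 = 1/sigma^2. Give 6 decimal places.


For the 2-parameter normal family, the Fisher metric has:
  g11 = 1/sigma^2, g22 = 2/sigma^2.
sigma = 3, sigma^2 = 9.
g11 = 0.111111

0.111111


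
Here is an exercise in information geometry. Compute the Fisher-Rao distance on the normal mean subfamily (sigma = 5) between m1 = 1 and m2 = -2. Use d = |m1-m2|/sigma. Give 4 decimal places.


On the fixed-variance normal subfamily, geodesic distance = |m1-m2|/sigma.
|1 - -2| = 3.
sigma = 5.
d = 3/5 = 0.6000

0.6000


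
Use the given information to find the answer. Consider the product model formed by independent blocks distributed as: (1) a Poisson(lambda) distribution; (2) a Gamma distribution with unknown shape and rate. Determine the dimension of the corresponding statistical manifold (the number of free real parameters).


The dimension of a statistical manifold equals the number of free
(independent) real parameters of the model. For a product of independent
blocks the parameter counts add.
- Poisson (lambda): 1.
- Gamma (shape, rate): 2.
Total = 1 + 2 = 3.
Dimension = 3

3


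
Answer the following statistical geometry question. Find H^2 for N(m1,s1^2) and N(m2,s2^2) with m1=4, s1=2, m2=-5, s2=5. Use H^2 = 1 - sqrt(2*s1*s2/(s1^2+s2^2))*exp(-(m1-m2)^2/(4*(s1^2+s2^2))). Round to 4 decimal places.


Squared Hellinger distance for Gaussians:
H^2 = 1 - sqrt(2*s1*s2/(s1^2+s2^2)) * exp(-(m1-m2)^2/(4*(s1^2+s2^2))).
s1^2 = 4, s2^2 = 25, s1^2+s2^2 = 29.
sqrt(2*2*5/(29)) = 0.830455.
(m1-m2)^2 = (9)^2 = 81.
exp(-81/(4*29)) = exp(-0.698276) = 0.497442.
H^2 = 1 - 0.830455*0.497442 = 0.5869

0.5869


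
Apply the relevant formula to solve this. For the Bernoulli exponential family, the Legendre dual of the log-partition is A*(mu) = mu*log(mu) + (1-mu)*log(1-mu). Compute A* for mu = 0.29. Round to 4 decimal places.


Legendre transform for Bernoulli:
A*(mu) = mu*log(mu) + (1-mu)*log(1-mu).
mu = 0.29, 1-mu = 0.71.
mu*log(mu) = 0.29*log(0.29) = -0.358984.
(1-mu)*log(1-mu) = 0.71*log(0.71) = -0.243168.
A* = -0.358984 + -0.243168 = -0.6022

-0.6022


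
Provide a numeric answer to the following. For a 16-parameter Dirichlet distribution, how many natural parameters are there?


Exponential family dimension calculation:
Dirichlet with 16 components has 16 natural parameters.

16


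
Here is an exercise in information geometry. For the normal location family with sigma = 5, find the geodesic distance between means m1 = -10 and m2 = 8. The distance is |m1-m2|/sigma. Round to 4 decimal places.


On the fixed-variance normal subfamily, geodesic distance = |m1-m2|/sigma.
|-10 - 8| = 18.
sigma = 5.
d = 18/5 = 3.6000

3.6000


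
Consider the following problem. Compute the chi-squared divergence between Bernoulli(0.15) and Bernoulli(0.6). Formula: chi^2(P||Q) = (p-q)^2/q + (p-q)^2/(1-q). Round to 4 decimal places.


Chi-squared divergence between Bernoulli distributions:
chi^2 = (p-q)^2/q + (p-q)^2/(1-q).
p = 0.15, q = 0.6, p-q = -0.45.
(p-q)^2 = 0.2025.
term1 = 0.2025/0.6 = 0.3375.
term2 = 0.2025/0.4 = 0.50625.
chi^2 = 0.3375 + 0.50625 = 0.8437

0.8437


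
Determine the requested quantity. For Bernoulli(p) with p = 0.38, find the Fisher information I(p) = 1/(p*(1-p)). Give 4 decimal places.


For Bernoulli(p), Fisher information is I(p) = 1/(p*(1-p)).
p = 0.38, 1-p = 0.62.
p*(1-p) = 0.2356.
I(p) = 1/0.2356 = 4.2445

4.2445


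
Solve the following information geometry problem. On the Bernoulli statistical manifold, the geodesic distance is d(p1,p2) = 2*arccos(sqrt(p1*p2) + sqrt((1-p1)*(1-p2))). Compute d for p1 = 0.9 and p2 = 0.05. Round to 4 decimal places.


Geodesic distance on Bernoulli manifold:
d(p1,p2) = 2*arccos(sqrt(p1*p2) + sqrt((1-p1)*(1-p2))).
sqrt(p1*p2) = sqrt(0.9*0.05) = 0.212132.
sqrt((1-p1)*(1-p2)) = sqrt(0.1*0.95) = 0.308221.
arg = 0.212132 + 0.308221 = 0.520353.
d = 2*arccos(0.520353) = 2.0471

2.0471


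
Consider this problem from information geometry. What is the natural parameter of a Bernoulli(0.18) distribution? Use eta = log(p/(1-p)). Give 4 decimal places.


Natural parameter for Bernoulli: eta = log(p/(1-p)).
p = 0.18, 1-p = 0.82.
p/(1-p) = 0.219512.
eta = log(0.219512) = -1.5163

-1.5163


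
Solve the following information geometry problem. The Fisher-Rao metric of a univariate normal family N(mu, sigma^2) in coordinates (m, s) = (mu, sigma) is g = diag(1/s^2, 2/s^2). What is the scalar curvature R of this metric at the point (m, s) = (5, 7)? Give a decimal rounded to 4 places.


The metric has the form g = (A dm^2 + B ds^2)/s^2 with A = 1, B = 2.
Substitute u = sqrt(A/B)*m: g = B*(du^2 + ds^2)/s^2, i.e. B times the
Poincare upper half-plane metric, which has constant Gaussian curvature -1.
Scaling a 2D metric by a constant c divides the Gaussian curvature by c,
so K = -1/B = -1/(2) = -0.5000 everywhere (the point (m, s) = (5, 7) is irrelevant:
the curvature is constant).
Scalar curvature in dimension 2: R = 2K = -2/(2) = -1.0000.

-1.0000


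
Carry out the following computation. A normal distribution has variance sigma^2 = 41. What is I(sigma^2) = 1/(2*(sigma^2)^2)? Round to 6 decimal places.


Fisher information for variance: I(sigma^2) = 1/(2*sigma^4).
sigma^2 = 41, so sigma^4 = 1681.
I = 1/(2*1681) = 1/3362 = 0.000297

0.000297


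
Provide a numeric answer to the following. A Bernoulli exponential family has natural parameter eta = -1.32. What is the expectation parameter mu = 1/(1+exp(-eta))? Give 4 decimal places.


Dual coordinate (expectation parameter) for Bernoulli:
mu = 1/(1+exp(-eta)).
eta = -1.32.
exp(-eta) = exp(1.32) = 3.743421.
mu = 1/(1+3.743421) = 0.2108

0.2108


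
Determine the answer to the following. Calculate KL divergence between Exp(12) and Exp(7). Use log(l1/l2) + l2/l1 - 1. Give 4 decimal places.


KL divergence for exponential family:
KL = log(l1/l2) + l2/l1 - 1.
log(12/7) = 0.538997.
7/12 = 0.583333.
KL = 0.538997 + 0.583333 - 1 = 0.1223

0.1223


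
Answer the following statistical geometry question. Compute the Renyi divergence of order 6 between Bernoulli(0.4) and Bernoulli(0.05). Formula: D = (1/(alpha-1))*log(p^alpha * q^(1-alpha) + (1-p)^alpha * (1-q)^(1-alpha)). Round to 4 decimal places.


Renyi divergence of order alpha between Bernoulli distributions:
D = (1/(alpha-1))*log(p^alpha * q^(1-alpha) + (1-p)^alpha * (1-q)^(1-alpha)).
alpha = 6, p = 0.4, q = 0.05.
p^alpha * q^(1-alpha) = 0.4^6 * 0.05^-5 = 13107.2.
(1-p)^alpha * (1-q)^(1-alpha) = 0.6^6 * 0.95^-5 = 0.060296.
sum = 13107.2 + 0.060296 = 13107.260296.
D = (1/5)*log(13107.260296) = 1.8962

1.8962


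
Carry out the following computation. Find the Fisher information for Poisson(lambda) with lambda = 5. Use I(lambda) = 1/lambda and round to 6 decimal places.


Fisher information for Poisson: I(lambda) = 1/lambda.
lambda = 5.
I(lambda) = 1/5 = 0.200000

0.200000


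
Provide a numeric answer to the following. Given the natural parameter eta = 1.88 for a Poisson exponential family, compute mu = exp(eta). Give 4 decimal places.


Expectation parameter for Poisson exponential family:
mu = exp(eta).
eta = 1.88.
mu = exp(1.88) = 6.5535

6.5535


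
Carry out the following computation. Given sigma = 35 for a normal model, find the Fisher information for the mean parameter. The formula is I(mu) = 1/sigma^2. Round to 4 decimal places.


The Fisher information for the mean of a normal distribution is I(mu) = 1/sigma^2.
sigma = 35, so sigma^2 = 1225.
I(mu) = 1/1225 = 0.0008

0.0008


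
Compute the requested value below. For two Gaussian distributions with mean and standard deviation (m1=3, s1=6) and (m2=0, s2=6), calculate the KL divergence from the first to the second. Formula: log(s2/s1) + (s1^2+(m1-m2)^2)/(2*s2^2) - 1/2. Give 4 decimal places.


KL divergence between normal distributions:
KL = log(s2/s1) + (s1^2 + (m1-m2)^2)/(2*s2^2) - 1/2.
log(6/6) = 0.0.
(6^2 + (3-0)^2)/(2*6^2) = (36 + 9)/72 = 0.625.
KL = 0.0 + 0.625 - 0.5 = 0.1250

0.1250


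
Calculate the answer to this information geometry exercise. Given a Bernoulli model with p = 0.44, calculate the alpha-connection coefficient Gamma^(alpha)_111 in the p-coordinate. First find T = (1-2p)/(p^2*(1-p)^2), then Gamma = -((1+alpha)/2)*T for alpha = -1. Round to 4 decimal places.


Skewness (Amari-Chentsov) tensor: T = (1-2p)/(p^2*(1-p)^2).
p = 0.44, 1-2p = 0.12, p^2 = 0.1936, (1-p)^2 = 0.3136.
T = 0.12/(0.1936 * 0.3136) = 1.976514.
In the p-coordinate, Gamma^(alpha) = Gamma^(0) - (alpha/2)*T with Gamma^(0) = (1/2)*g'(p) = -T/2,
so Gamma^(alpha) = -((1+alpha)/2)*T.
alpha = -1, -(1+alpha)/2 = 0.0.
Gamma = 0.0 * 1.976514 = 0.0000

0.0000


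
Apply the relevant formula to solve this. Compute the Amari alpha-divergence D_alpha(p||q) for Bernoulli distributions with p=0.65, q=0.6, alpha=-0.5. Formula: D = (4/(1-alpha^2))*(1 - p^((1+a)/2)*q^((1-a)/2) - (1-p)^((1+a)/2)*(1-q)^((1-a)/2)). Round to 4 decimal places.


Amari alpha-divergence:
D = (4/(1-alpha^2))*(1 - p^((1+a)/2)*q^((1-a)/2) - (1-p)^((1+a)/2)*(1-q)^((1-a)/2)).
alpha = -0.5, p = 0.65, q = 0.6.
e1 = (1+alpha)/2 = 0.25, e2 = (1-alpha)/2 = 0.75.
t1 = p^e1 * q^e2 = 0.65^0.25 * 0.6^0.75 = 0.612127.
t2 = (1-p)^e1 * (1-q)^e2 = 0.35^0.25 * 0.4^0.75 = 0.386867.
4/(1-alpha^2) = 5.333333.
D = 5.333333*(1 - 0.612127 - 0.386867) = 0.0054

0.0054


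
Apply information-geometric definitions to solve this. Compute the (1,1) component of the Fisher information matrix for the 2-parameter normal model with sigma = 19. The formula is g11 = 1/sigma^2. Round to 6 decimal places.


For the 2-parameter normal family, the Fisher metric has:
  g11 = 1/sigma^2, g22 = 2/sigma^2.
sigma = 19, sigma^2 = 361.
g11 = 0.002770

0.002770


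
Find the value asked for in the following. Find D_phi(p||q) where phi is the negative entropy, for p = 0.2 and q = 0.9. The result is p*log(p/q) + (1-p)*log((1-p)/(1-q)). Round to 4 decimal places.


Bregman divergence with negative entropy generator:
D = p*log(p/q) + (1-p)*log((1-p)/(1-q)).
p = 0.2, q = 0.9.
p*log(p/q) = 0.2*log(0.2/0.9) = -0.300815.
(1-p)*log((1-p)/(1-q)) = 0.8*log(0.8/0.1) = 1.663553.
D = -0.300815 + 1.663553 = 1.3627

1.3627


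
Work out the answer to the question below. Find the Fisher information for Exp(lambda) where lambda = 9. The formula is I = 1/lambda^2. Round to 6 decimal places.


Fisher information for exponential: I(lambda) = 1/lambda^2.
lambda = 9, lambda^2 = 81.
I = 1/81 = 0.012346

0.012346


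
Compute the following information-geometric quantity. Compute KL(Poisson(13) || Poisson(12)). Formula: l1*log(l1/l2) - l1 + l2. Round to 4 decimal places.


KL divergence for Poisson:
KL = l1*log(l1/l2) - l1 + l2.
l1 = 13, l2 = 12.
log(13/12) = 0.080043.
l1*log(l1/l2) = 13 * 0.080043 = 1.040555.
KL = 1.040555 - 13 + 12 = 0.0406

0.0406


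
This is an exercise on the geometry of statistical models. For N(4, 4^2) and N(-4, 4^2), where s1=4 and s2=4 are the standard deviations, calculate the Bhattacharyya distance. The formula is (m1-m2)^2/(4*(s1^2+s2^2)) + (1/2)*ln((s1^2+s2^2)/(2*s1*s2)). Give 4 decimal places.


Bhattacharyya distance between two Gaussians:
DB = (m1-m2)^2/(4*(s1^2+s2^2)) + (1/2)*ln((s1^2+s2^2)/(2*s1*s2)).
(m1-m2)^2 = (8)^2 = 64.
s1^2+s2^2 = 16 + 16 = 32.
term1 = 64/128 = 0.5.
term2 = 0.5*ln(32/32.0) = 0.0.
DB = 0.5 + 0.0 = 0.5000

0.5000


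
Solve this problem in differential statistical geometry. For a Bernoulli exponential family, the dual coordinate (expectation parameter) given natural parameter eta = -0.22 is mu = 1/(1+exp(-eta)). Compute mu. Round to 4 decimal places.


Dual coordinate (expectation parameter) for Bernoulli:
mu = 1/(1+exp(-eta)).
eta = -0.22.
exp(-eta) = exp(0.22) = 1.246077.
mu = 1/(1+1.246077) = 0.4452

0.4452
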